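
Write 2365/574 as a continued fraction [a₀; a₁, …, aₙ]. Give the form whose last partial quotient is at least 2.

[4; 8, 3, 7, 3]

2365 = 4*574 + 69
574 = 8*69 + 22
69 = 3*22 + 3
22 = 7*3 + 1
3 = 3*1 + 0  (stop)
So 2365/574 = [4; 8, 3, 7, 3].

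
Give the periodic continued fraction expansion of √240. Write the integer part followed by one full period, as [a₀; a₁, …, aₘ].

[15; 2, 30]

a₀ = ⌊√240⌋ = 15.
With m₀=0, d₀=1 and mₖ₊₁ = dₖaₖ − mₖ, dₖ₊₁ = (n − mₖ₊₁²)/dₖ, aₖ₊₁ = ⌊(a₀+mₖ₊₁)/dₖ₊₁⌋:
  k=1: m=15, d=15, a=2
  k=2: m=15, d=1, a=30
d=1 and a=2a₀=30 at k=2, so the next step gives (m, d) = (15, 15) again — its k=1 value — and the period has length 2.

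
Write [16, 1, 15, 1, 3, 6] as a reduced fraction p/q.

7098/419

Fold from the inside: start with 6/1.
  3 + 1/6 = 19/6
  1 + 6/19 = 25/19
  15 + 19/25 = 394/25
  1 + 25/394 = 419/394
  16 + 394/419 = 7098/419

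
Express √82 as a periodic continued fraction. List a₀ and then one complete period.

[9; 18]

a₀ = ⌊√82⌋ = 9.
With m₀=0, d₀=1 and mₖ₊₁ = dₖaₖ − mₖ, dₖ₊₁ = (n − mₖ₊₁²)/dₖ, aₖ₊₁ = ⌊(a₀+mₖ₊₁)/dₖ₊₁⌋:
  k=1: m=9, d=1, a=18
d=1 and a=2a₀=18 at k=1, so the next step gives (m, d) = (9, 1) again — its k=1 value — and the period has length 1.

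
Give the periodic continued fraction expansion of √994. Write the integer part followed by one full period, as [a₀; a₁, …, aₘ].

a₀ = ⌊√994⌋ = 31.
With m₀=0, d₀=1 and mₖ₊₁ = dₖaₖ − mₖ, dₖ₊₁ = (n − mₖ₊₁²)/dₖ, aₖ₊₁ = ⌊(a₀+mₖ₊₁)/dₖ₊₁⌋:
  k=1: m=31, d=33, a=1
  k=2: m=2, d=30, a=1
  k=3: m=28, d=7, a=8
  k=4: m=28, d=30, a=1
  k=5: m=2, d=33, a=1
  k=6: m=31, d=1, a=62
d=1 and a=2a₀=62 at k=6, so the next step gives (m, d) = (31, 33) again — its k=1 value — and the period has length 6.

[31; 1, 1, 8, 1, 1, 62]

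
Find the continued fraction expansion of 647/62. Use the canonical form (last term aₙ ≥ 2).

[10; 2, 3, 2, 1, 2]

647 = 10·62 + 27
62 = 2·27 + 8
27 = 3·8 + 3
8 = 2·3 + 2
3 = 1·2 + 1
2 = 2·1 + 0  (stop)
So 647/62 = [10; 2, 3, 2, 1, 2].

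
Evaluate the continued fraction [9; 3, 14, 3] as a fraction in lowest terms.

1231/132

Fold from the inside: start with 3/1.
  14 + 1/3 = 43/3
  3 + 3/43 = 132/43
  9 + 43/132 = 1231/132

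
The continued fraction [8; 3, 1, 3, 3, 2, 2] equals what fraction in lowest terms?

Fold from the inside: start with 2/1.
  2 + 1/2 = 5/2
  3 + 2/5 = 17/5
  3 + 5/17 = 56/17
  1 + 17/56 = 73/56
  3 + 56/73 = 275/73
  8 + 73/275 = 2273/275

2273/275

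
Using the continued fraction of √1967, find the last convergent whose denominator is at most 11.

133/3

√1967 = [44; 2, 1, 5, 1, 2, 88, …] (period length 6).
Convergents:
  p_0/q_0 = 44/1
  p_1/q_1 = 89/2
  p_2/q_2 = 133/3
  p_3/q_3 = 754/17
q_2 = 3 ≤ 11 < 17 = q_3, so the answer is 133/3.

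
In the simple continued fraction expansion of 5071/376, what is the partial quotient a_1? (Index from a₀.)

5071 = 13·376 + 183   →  a_0 = 13
376 = 2·183 + 10   →  a_1 = 2

2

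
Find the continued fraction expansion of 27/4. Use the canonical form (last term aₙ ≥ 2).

27 = 6×4 + 3
4 = 1×3 + 1
3 = 3×1 + 0  (stop)
So 27/4 = [6; 1, 3].

[6; 1, 3]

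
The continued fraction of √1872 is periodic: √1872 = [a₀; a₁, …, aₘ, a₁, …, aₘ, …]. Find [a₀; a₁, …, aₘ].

a₀ = ⌊√1872⌋ = 43.
With m₀=0, d₀=1 and mₖ₊₁ = dₖaₖ − mₖ, dₖ₊₁ = (n − mₖ₊₁²)/dₖ, aₖ₊₁ = ⌊(a₀+mₖ₊₁)/dₖ₊₁⌋:
  k=1: m=43, d=23, a=3
  k=2: m=26, d=52, a=1
  k=3: m=26, d=23, a=3
  k=4: m=43, d=1, a=86
d=1 and a=2a₀=86 at k=4, so the next step gives (m, d) = (43, 23) again — its k=1 value — and the period has length 4.

[43; 3, 1, 3, 86]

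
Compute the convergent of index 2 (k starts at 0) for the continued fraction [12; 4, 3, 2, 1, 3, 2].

159/13

Using pₖ = aₖpₖ₋₁ + pₖ₋₂, qₖ = aₖqₖ₋₁ + qₖ₋₂ (with p₋₁=1, p₋₂=0, q₋₁=0, q₋₂=1):
  k=0: a=12, p=12, q=1
  k=1: a=4, p=49, q=4
  k=2: a=3, p=159, q=13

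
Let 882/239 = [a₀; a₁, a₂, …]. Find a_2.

2

882 = 3·239 + 165   →  a_0 = 3
239 = 1·165 + 74   →  a_1 = 1
165 = 2·74 + 17   →  a_2 = 2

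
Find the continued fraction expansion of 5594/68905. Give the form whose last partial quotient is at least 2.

[0; 12, 3, 6, 1, 3, 9, 7]

5594 = 0×68905 + 5594
68905 = 12×5594 + 1777
5594 = 3×1777 + 263
1777 = 6×263 + 199
263 = 1×199 + 64
199 = 3×64 + 7
64 = 9×7 + 1
7 = 7×1 + 0  (stop)
So 5594/68905 = [0; 12, 3, 6, 1, 3, 9, 7].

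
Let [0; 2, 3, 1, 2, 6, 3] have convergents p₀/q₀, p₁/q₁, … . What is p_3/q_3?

4/9

Using pₖ = aₖpₖ₋₁ + pₖ₋₂, qₖ = aₖqₖ₋₁ + qₖ₋₂ (with p₋₁=1, p₋₂=0, q₋₁=0, q₋₂=1):
  k=0: a=0, p=0, q=1
  k=1: a=2, p=1, q=2
  k=2: a=3, p=3, q=7
  k=3: a=1, p=4, q=9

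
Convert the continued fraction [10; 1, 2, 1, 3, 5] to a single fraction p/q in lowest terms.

848/79

Fold from the inside: start with 5/1.
  3 + 1/5 = 16/5
  1 + 5/16 = 21/16
  2 + 16/21 = 58/21
  1 + 21/58 = 79/58
  10 + 58/79 = 848/79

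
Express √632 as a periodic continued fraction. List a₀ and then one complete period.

a₀ = ⌊√632⌋ = 25.
With m₀=0, d₀=1 and mₖ₊₁ = dₖaₖ − mₖ, dₖ₊₁ = (n − mₖ₊₁²)/dₖ, aₖ₊₁ = ⌊(a₀+mₖ₊₁)/dₖ₊₁⌋:
  k=1: m=25, d=7, a=7
  k=2: m=24, d=8, a=6
  k=3: m=24, d=7, a=7
  k=4: m=25, d=1, a=50
d=1 and a=2a₀=50 at k=4, so the next step gives (m, d) = (25, 7) again — its k=1 value — and the period has length 4.

[25; 7, 6, 7, 50]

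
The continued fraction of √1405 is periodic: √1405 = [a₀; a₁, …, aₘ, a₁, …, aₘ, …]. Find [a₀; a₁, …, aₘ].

[37; 2, 14, 2, 74]

a₀ = ⌊√1405⌋ = 37.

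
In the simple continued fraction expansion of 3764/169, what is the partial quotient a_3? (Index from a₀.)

2

3764 = 22·169 + 46   →  a_0 = 22
169 = 3·46 + 31   →  a_1 = 3
46 = 1·31 + 15   →  a_2 = 1
31 = 2·15 + 1   →  a_3 = 2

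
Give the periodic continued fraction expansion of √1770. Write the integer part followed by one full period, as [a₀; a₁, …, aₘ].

[42; 14, 84]

a₀ = ⌊√1770⌋ = 42.
With m₀=0, d₀=1 and mₖ₊₁ = dₖaₖ − mₖ, dₖ₊₁ = (n − mₖ₊₁²)/dₖ, aₖ₊₁ = ⌊(a₀+mₖ₊₁)/dₖ₊₁⌋:
  k=1: m=42, d=6, a=14
  k=2: m=42, d=1, a=84
d=1 and a=2a₀=84 at k=2, so the next step gives (m, d) = (42, 6) again — its k=1 value — and the period has length 2.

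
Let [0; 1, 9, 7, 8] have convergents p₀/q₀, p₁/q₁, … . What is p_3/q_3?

Using pₖ = aₖpₖ₋₁ + pₖ₋₂, qₖ = aₖqₖ₋₁ + qₖ₋₂ (with p₋₁=1, p₋₂=0, q₋₁=0, q₋₂=1):
  k=0: a=0, p=0, q=1
  k=1: a=1, p=1, q=1
  k=2: a=9, p=9, q=10
  k=3: a=7, p=64, q=71

64/71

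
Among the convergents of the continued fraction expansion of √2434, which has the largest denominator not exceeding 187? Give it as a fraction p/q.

7351/149

√2434 = [49; 2, 1, 48, 1, 2, 98, …] (period length 6).
Convergents:
  p_0/q_0 = 49/1
  p_1/q_1 = 99/2
  p_2/q_2 = 148/3
  p_3/q_3 = 7203/146
  p_4/q_4 = 7351/149
  p_5/q_5 = 21905/444
q_4 = 149 ≤ 187 < 444 = q_5, so the answer is 7351/149.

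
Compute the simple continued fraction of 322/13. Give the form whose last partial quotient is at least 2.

[24; 1, 3, 3]

322 = 24*13 + 10
13 = 1*10 + 3
10 = 3*3 + 1
3 = 3*1 + 0  (stop)
So 322/13 = [24; 1, 3, 3].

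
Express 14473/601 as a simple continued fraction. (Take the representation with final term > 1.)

[24; 12, 3, 1, 3, 3]

14473 = 24×601 + 49
601 = 12×49 + 13
49 = 3×13 + 10
13 = 1×10 + 3
10 = 3×3 + 1
3 = 3×1 + 0  (stop)
So 14473/601 = [24; 12, 3, 1, 3, 3].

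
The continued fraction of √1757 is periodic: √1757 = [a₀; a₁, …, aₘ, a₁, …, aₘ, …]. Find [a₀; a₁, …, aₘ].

[41; 1, 10, 1, 82]

a₀ = ⌊√1757⌋ = 41.
With m₀=0, d₀=1 and mₖ₊₁ = dₖaₖ − mₖ, dₖ₊₁ = (n − mₖ₊₁²)/dₖ, aₖ₊₁ = ⌊(a₀+mₖ₊₁)/dₖ₊₁⌋:
  k=1: m=41, d=76, a=1
  k=2: m=35, d=7, a=10
  k=3: m=35, d=76, a=1
  k=4: m=41, d=1, a=82
d=1 and a=2a₀=82 at k=4, so the next step gives (m, d) = (41, 76) again — its k=1 value — and the period has length 4.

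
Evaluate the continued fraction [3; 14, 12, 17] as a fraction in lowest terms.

Using pₖ = aₖpₖ₋₁ + pₖ₋₂ and qₖ = aₖqₖ₋₁ + qₖ₋₂:
  k=0: a=3, p=3, q=1
  k=1: a=14, p=43, q=14
  k=2: a=12, p=519, q=169
  k=3: a=17, p=8866, q=2887

8866/2887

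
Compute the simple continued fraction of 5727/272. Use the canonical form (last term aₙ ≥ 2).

5727 = 21·272 + 15
272 = 18·15 + 2
15 = 7·2 + 1
2 = 2·1 + 0  (stop)
So 5727/272 = [21; 18, 7, 2].

[21; 18, 7, 2]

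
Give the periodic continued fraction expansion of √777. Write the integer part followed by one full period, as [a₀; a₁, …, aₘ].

[27; 1, 6, 1, 54]

a₀ = ⌊√777⌋ = 27.
With m₀=0, d₀=1 and mₖ₊₁ = dₖaₖ − mₖ, dₖ₊₁ = (n − mₖ₊₁²)/dₖ, aₖ₊₁ = ⌊(a₀+mₖ₊₁)/dₖ₊₁⌋:
  k=1: m=27, d=48, a=1
  k=2: m=21, d=7, a=6
  k=3: m=21, d=48, a=1
  k=4: m=27, d=1, a=54
d=1 and a=2a₀=54 at k=4, so the next step gives (m, d) = (27, 48) again — its k=1 value — and the period has length 4.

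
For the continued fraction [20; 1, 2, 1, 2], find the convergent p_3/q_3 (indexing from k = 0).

Using pₖ = aₖpₖ₋₁ + pₖ₋₂, qₖ = aₖqₖ₋₁ + qₖ₋₂ (with p₋₁=1, p₋₂=0, q₋₁=0, q₋₂=1):
  k=0: a=20, p=20, q=1
  k=1: a=1, p=21, q=1
  k=2: a=2, p=62, q=3
  k=3: a=1, p=83, q=4

83/4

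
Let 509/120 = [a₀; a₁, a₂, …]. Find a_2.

7

509 = 4·120 + 29   →  a_0 = 4
120 = 4·29 + 4   →  a_1 = 4
29 = 7·4 + 1   →  a_2 = 7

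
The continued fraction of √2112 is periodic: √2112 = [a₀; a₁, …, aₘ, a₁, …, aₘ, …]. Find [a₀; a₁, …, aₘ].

[45; 1, 21, 1, 90]

a₀ = ⌊√2112⌋ = 45.
With m₀=0, d₀=1 and mₖ₊₁ = dₖaₖ − mₖ, dₖ₊₁ = (n − mₖ₊₁²)/dₖ, aₖ₊₁ = ⌊(a₀+mₖ₊₁)/dₖ₊₁⌋:
  k=1: m=45, d=87, a=1
  k=2: m=42, d=4, a=21
  k=3: m=42, d=87, a=1
  k=4: m=45, d=1, a=90
d=1 and a=2a₀=90 at k=4, so the next step gives (m, d) = (45, 87) again — its k=1 value — and the period has length 4.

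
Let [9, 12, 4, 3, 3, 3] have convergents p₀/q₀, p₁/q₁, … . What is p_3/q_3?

Using pₖ = aₖpₖ₋₁ + pₖ₋₂, qₖ = aₖqₖ₋₁ + qₖ₋₂ (with p₋₁=1, p₋₂=0, q₋₁=0, q₋₂=1):
  k=0: a=9, p=9, q=1
  k=1: a=12, p=109, q=12
  k=2: a=4, p=445, q=49
  k=3: a=3, p=1444, q=159

1444/159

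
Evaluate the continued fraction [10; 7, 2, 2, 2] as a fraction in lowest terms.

Fold from the inside: start with 2/1.
  2 + 1/2 = 5/2
  2 + 2/5 = 12/5
  7 + 5/12 = 89/12
  10 + 12/89 = 902/89

902/89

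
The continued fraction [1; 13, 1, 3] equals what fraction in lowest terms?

Using pₖ = aₖpₖ₋₁ + pₖ₋₂ and qₖ = aₖqₖ₋₁ + qₖ₋₂:
  k=0: a=1, p=1, q=1
  k=1: a=13, p=14, q=13
  k=2: a=1, p=15, q=14
  k=3: a=3, p=59, q=55

59/55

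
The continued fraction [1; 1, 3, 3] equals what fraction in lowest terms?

Fold from the inside: start with 3/1.
  3 + 1/3 = 10/3
  1 + 3/10 = 13/10
  1 + 10/13 = 23/13

23/13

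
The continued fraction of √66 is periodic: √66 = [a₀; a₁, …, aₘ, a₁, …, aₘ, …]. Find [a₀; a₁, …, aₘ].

[8; 8, 16]

a₀ = ⌊√66⌋ = 8.
With m₀=0, d₀=1 and mₖ₊₁ = dₖaₖ − mₖ, dₖ₊₁ = (n − mₖ₊₁²)/dₖ, aₖ₊₁ = ⌊(a₀+mₖ₊₁)/dₖ₊₁⌋:
  k=1: m=8, d=2, a=8
  k=2: m=8, d=1, a=16
d=1 and a=2a₀=16 at k=2, so the next step gives (m, d) = (8, 2) again — its k=1 value — and the period has length 2.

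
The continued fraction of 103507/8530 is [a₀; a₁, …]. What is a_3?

103507 = 12·8530 + 1147   →  a_0 = 12
8530 = 7·1147 + 501   →  a_1 = 7
1147 = 2·501 + 145   →  a_2 = 2
501 = 3·145 + 66   →  a_3 = 3

3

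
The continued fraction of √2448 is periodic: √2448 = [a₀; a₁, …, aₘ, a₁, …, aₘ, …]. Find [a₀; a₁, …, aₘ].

[49; 2, 10, 2, 98]

a₀ = ⌊√2448⌋ = 49.
With m₀=0, d₀=1 and mₖ₊₁ = dₖaₖ − mₖ, dₖ₊₁ = (n − mₖ₊₁²)/dₖ, aₖ₊₁ = ⌊(a₀+mₖ₊₁)/dₖ₊₁⌋:
  k=1: m=49, d=47, a=2
  k=2: m=45, d=9, a=10
  k=3: m=45, d=47, a=2
  k=4: m=49, d=1, a=98
d=1 and a=2a₀=98 at k=4, so the next step gives (m, d) = (49, 47) again — its k=1 value — and the period has length 4.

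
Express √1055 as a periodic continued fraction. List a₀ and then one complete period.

[32; 2, 12, 2, 64]

a₀ = ⌊√1055⌋ = 32.
With m₀=0, d₀=1 and mₖ₊₁ = dₖaₖ − mₖ, dₖ₊₁ = (n − mₖ₊₁²)/dₖ, aₖ₊₁ = ⌊(a₀+mₖ₊₁)/dₖ₊₁⌋:
  k=1: m=32, d=31, a=2
  k=2: m=30, d=5, a=12
  k=3: m=30, d=31, a=2
  k=4: m=32, d=1, a=64
d=1 and a=2a₀=64 at k=4, so the next step gives (m, d) = (32, 31) again — its k=1 value — and the period has length 4.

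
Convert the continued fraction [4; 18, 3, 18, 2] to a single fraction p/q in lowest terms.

8397/2071

Using pₖ = aₖpₖ₋₁ + pₖ₋₂ and qₖ = aₖqₖ₋₁ + qₖ₋₂:
  k=0: a=4, p=4, q=1
  k=1: a=18, p=73, q=18
  k=2: a=3, p=223, q=55
  k=3: a=18, p=4087, q=1008
  k=4: a=2, p=8397, q=2071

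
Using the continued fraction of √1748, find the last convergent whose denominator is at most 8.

209/5

√1748 = [41; 1, 4, 4, 4, 1, 82, …] (period length 6).
Convergents:
  p_0/q_0 = 41/1
  p_1/q_1 = 42/1
  p_2/q_2 = 209/5
  p_3/q_3 = 878/21
q_2 = 5 ≤ 8 < 21 = q_3, so the answer is 209/5.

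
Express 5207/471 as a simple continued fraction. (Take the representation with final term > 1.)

[11; 18, 8, 1, 2]

5207 = 11*471 + 26
471 = 18*26 + 3
26 = 8*3 + 2
3 = 1*2 + 1
2 = 2*1 + 0  (stop)
So 5207/471 = [11; 18, 8, 1, 2].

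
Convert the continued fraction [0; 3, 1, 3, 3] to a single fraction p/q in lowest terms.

13/49

Using pₖ = aₖpₖ₋₁ + pₖ₋₂ and qₖ = aₖqₖ₋₁ + qₖ₋₂:
  k=0: a=0, p=0, q=1
  k=1: a=3, p=1, q=3
  k=2: a=1, p=1, q=4
  k=3: a=3, p=4, q=15
  k=4: a=3, p=13, q=49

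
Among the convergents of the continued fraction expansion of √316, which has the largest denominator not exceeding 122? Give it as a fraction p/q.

√316 = [17; 1, 3, 2, 8, 2, 3, 1, 34, …] (period length 8).
Convergents:
  p_0/q_0 = 17/1
  p_1/q_1 = 18/1
  p_2/q_2 = 71/4
  p_3/q_3 = 160/9
  p_4/q_4 = 1351/76
  p_5/q_5 = 2862/161
q_4 = 76 ≤ 122 < 161 = q_5, so the answer is 1351/76.

1351/76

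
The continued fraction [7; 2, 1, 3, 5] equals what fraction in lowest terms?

427/58

Fold from the inside: start with 5/1.
  3 + 1/5 = 16/5
  1 + 5/16 = 21/16
  2 + 16/21 = 58/21
  7 + 21/58 = 427/58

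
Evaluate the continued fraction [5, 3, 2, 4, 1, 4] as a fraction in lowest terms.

Fold from the inside: start with 4/1.
  1 + 1/4 = 5/4
  4 + 4/5 = 24/5
  2 + 5/24 = 53/24
  3 + 24/53 = 183/53
  5 + 53/183 = 968/183

968/183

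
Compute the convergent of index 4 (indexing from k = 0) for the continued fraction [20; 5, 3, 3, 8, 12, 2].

8883/440

Using pₖ = aₖpₖ₋₁ + pₖ₋₂, qₖ = aₖqₖ₋₁ + qₖ₋₂ (with p₋₁=1, p₋₂=0, q₋₁=0, q₋₂=1):
  k=0: a=20, p=20, q=1
  k=1: a=5, p=101, q=5
  k=2: a=3, p=323, q=16
  k=3: a=3, p=1070, q=53
  k=4: a=8, p=8883, q=440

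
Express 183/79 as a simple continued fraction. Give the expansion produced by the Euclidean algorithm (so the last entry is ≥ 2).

183 = 2·79 + 25
79 = 3·25 + 4
25 = 6·4 + 1
4 = 4·1 + 0  (stop)
So 183/79 = [2; 3, 6, 4].

[2; 3, 6, 4]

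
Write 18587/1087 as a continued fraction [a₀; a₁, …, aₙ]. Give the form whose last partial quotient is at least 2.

18587 = 17×1087 + 108
1087 = 10×108 + 7
108 = 15×7 + 3
7 = 2×3 + 1
3 = 3×1 + 0  (stop)
So 18587/1087 = [17; 10, 15, 2, 3].

[17; 10, 15, 2, 3]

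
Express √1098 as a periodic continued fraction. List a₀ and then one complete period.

a₀ = ⌊√1098⌋ = 33.
With m₀=0, d₀=1 and mₖ₊₁ = dₖaₖ − mₖ, dₖ₊₁ = (n − mₖ₊₁²)/dₖ, aₖ₊₁ = ⌊(a₀+mₖ₊₁)/dₖ₊₁⌋:
  k=1: m=33, d=9, a=7
  k=2: m=30, d=22, a=2
  k=3: m=14, d=41, a=1
  k=4: m=27, d=9, a=6
  k=5: m=27, d=41, a=1
  k=6: m=14, d=22, a=2
  k=7: m=30, d=9, a=7
  k=8: m=33, d=1, a=66
d=1 and a=2a₀=66 at k=8, so the next step gives (m, d) = (33, 9) again — its k=1 value — and the period has length 8.

[33; 7, 2, 1, 6, 1, 2, 7, 66]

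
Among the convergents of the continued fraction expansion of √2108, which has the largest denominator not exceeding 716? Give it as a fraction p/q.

23737/517

√2108 = [45; 1, 10, 2, 22, 2, 10, 1, 90, …] (period length 8).
Convergents:
  p_0/q_0 = 45/1
  p_1/q_1 = 46/1
  p_2/q_2 = 505/11
  p_3/q_3 = 1056/23
  p_4/q_4 = 23737/517
  p_5/q_5 = 48530/1057
q_4 = 517 ≤ 716 < 1057 = q_5, so the answer is 23737/517.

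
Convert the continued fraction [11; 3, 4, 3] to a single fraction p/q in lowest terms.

475/42

Fold from the inside: start with 3/1.
  4 + 1/3 = 13/3
  3 + 3/13 = 42/13
  11 + 13/42 = 475/42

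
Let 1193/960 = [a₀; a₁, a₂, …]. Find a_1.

1193 = 1·960 + 233   →  a_0 = 1
960 = 4·233 + 28   →  a_1 = 4

4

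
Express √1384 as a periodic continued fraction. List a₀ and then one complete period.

[37; 4, 1, 17, 1, 4, 74]

a₀ = ⌊√1384⌋ = 37.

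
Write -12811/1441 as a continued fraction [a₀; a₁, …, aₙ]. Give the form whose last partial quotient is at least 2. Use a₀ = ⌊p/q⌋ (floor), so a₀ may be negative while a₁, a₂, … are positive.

[-9; 9, 8, 3, 6]

-12811 = -9×1441 + 158
1441 = 9×158 + 19
158 = 8×19 + 6
19 = 3×6 + 1
6 = 6×1 + 0  (stop)
So -12811/1441 = [-9; 9, 8, 3, 6].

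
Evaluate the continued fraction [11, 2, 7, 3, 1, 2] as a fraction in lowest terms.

1961/171

Fold from the inside: start with 2/1.
  1 + 1/2 = 3/2
  3 + 2/3 = 11/3
  7 + 3/11 = 80/11
  2 + 11/80 = 171/80
  11 + 80/171 = 1961/171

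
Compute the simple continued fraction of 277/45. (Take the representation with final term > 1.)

277 = 6×45 + 7
45 = 6×7 + 3
7 = 2×3 + 1
3 = 3×1 + 0  (stop)
So 277/45 = [6; 6, 2, 3].

[6; 6, 2, 3]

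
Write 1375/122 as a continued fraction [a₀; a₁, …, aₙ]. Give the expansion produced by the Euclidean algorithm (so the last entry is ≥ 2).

[11; 3, 1, 2, 3, 3]

1375 = 11·122 + 33
122 = 3·33 + 23
33 = 1·23 + 10
23 = 2·10 + 3
10 = 3·3 + 1
3 = 3·1 + 0  (stop)
So 1375/122 = [11; 3, 1, 2, 3, 3].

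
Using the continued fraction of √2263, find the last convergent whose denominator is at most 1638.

63317/1331

√2263 = [47; 1, 1, 3, 47, 3, 1, 1, 94, …] (period length 8).
Convergents:
  p_0/q_0 = 47/1
  p_1/q_1 = 48/1
  p_2/q_2 = 95/2
  p_3/q_3 = 333/7
  p_4/q_4 = 15746/331
  p_5/q_5 = 47571/1000
  p_6/q_6 = 63317/1331
  p_7/q_7 = 110888/2331
q_6 = 1331 ≤ 1638 < 2331 = q_7, so the answer is 63317/1331.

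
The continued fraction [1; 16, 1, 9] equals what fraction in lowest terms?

179/169

Using pₖ = aₖpₖ₋₁ + pₖ₋₂ and qₖ = aₖqₖ₋₁ + qₖ₋₂:
  k=0: a=1, p=1, q=1
  k=1: a=16, p=17, q=16
  k=2: a=1, p=18, q=17
  k=3: a=9, p=179, q=169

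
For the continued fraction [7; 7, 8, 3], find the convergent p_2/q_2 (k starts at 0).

Using pₖ = aₖpₖ₋₁ + pₖ₋₂, qₖ = aₖqₖ₋₁ + qₖ₋₂ (with p₋₁=1, p₋₂=0, q₋₁=0, q₋₂=1):
  k=0: a=7, p=7, q=1
  k=1: a=7, p=50, q=7
  k=2: a=8, p=407, q=57

407/57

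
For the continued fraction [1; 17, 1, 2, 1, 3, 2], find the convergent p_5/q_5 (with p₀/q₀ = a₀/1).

281/266

Using pₖ = aₖpₖ₋₁ + pₖ₋₂, qₖ = aₖqₖ₋₁ + qₖ₋₂ (with p₋₁=1, p₋₂=0, q₋₁=0, q₋₂=1):
  k=0: a=1, p=1, q=1
  k=1: a=17, p=18, q=17
  k=2: a=1, p=19, q=18
  k=3: a=2, p=56, q=53
  k=4: a=1, p=75, q=71
  k=5: a=3, p=281, q=266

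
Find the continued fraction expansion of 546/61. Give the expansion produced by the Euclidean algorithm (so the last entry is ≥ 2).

[8; 1, 19, 3]

546 = 8×61 + 58
61 = 1×58 + 3
58 = 19×3 + 1
3 = 3×1 + 0  (stop)
So 546/61 = [8; 1, 19, 3].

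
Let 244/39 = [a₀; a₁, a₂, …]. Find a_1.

3

244 = 6·39 + 10   →  a_0 = 6
39 = 3·10 + 9   →  a_1 = 3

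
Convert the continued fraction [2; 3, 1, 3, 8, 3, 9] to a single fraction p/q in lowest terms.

Using pₖ = aₖpₖ₋₁ + pₖ₋₂ and qₖ = aₖqₖ₋₁ + qₖ₋₂:
  k=0: a=2, p=2, q=1
  k=1: a=3, p=7, q=3
  k=2: a=1, p=9, q=4
  k=3: a=3, p=34, q=15
  k=4: a=8, p=281, q=124
  k=5: a=3, p=877, q=387
  k=6: a=9, p=8174, q=3607

8174/3607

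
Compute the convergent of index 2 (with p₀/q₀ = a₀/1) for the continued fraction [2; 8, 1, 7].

19/9

Using pₖ = aₖpₖ₋₁ + pₖ₋₂, qₖ = aₖqₖ₋₁ + qₖ₋₂ (with p₋₁=1, p₋₂=0, q₋₁=0, q₋₂=1):
  k=0: a=2, p=2, q=1
  k=1: a=8, p=17, q=8
  k=2: a=1, p=19, q=9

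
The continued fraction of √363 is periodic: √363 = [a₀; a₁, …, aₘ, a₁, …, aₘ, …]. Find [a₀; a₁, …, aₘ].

[19; 19, 38]

a₀ = ⌊√363⌋ = 19.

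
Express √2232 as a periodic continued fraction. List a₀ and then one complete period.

a₀ = ⌊√2232⌋ = 47.

[47; 4, 10, 4, 94]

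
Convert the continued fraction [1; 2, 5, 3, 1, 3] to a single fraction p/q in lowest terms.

Using pₖ = aₖpₖ₋₁ + pₖ₋₂ and qₖ = aₖqₖ₋₁ + qₖ₋₂:
  k=0: a=1, p=1, q=1
  k=1: a=2, p=3, q=2
  k=2: a=5, p=16, q=11
  k=3: a=3, p=51, q=35
  k=4: a=1, p=67, q=46
  k=5: a=3, p=252, q=173

252/173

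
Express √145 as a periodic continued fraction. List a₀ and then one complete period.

[12; 24]

a₀ = ⌊√145⌋ = 12.
With m₀=0, d₀=1 and mₖ₊₁ = dₖaₖ − mₖ, dₖ₊₁ = (n − mₖ₊₁²)/dₖ, aₖ₊₁ = ⌊(a₀+mₖ₊₁)/dₖ₊₁⌋:
  k=1: m=12, d=1, a=24
d=1 and a=2a₀=24 at k=1, so the next step gives (m, d) = (12, 1) again — its k=1 value — and the period has length 1.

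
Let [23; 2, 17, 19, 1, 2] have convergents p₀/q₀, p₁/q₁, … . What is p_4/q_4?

Using pₖ = aₖpₖ₋₁ + pₖ₋₂, qₖ = aₖqₖ₋₁ + qₖ₋₂ (with p₋₁=1, p₋₂=0, q₋₁=0, q₋₂=1):
  k=0: a=23, p=23, q=1
  k=1: a=2, p=47, q=2
  k=2: a=17, p=822, q=35
  k=3: a=19, p=15665, q=667
  k=4: a=1, p=16487, q=702

16487/702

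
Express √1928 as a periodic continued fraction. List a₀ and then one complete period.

[43; 1, 9, 1, 86]

a₀ = ⌊√1928⌋ = 43.
With m₀=0, d₀=1 and mₖ₊₁ = dₖaₖ − mₖ, dₖ₊₁ = (n − mₖ₊₁²)/dₖ, aₖ₊₁ = ⌊(a₀+mₖ₊₁)/dₖ₊₁⌋:
  k=1: m=43, d=79, a=1
  k=2: m=36, d=8, a=9
  k=3: m=36, d=79, a=1
  k=4: m=43, d=1, a=86
d=1 and a=2a₀=86 at k=4, so the next step gives (m, d) = (43, 79) again — its k=1 value — and the period has length 4.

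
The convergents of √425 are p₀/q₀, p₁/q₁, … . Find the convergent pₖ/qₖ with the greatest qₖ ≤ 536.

√425 = [20; 1, 1, 1, 1, 1, 1, 40, …] (period length 7).
Convergents:
  p_0/q_0 = 20/1
  p_1/q_1 = 21/1
  p_2/q_2 = 41/2
  p_3/q_3 = 62/3
  p_4/q_4 = 103/5
  p_5/q_5 = 165/8
  p_6/q_6 = 268/13
  p_7/q_7 = 10885/528
  p_8/q_8 = 11153/541
q_7 = 528 ≤ 536 < 541 = q_8, so the answer is 10885/528.

10885/528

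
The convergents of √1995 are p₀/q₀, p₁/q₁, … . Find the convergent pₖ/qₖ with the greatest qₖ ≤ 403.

12015/269

√1995 = [44; 1, 1, 1, 88, …] (period length 4).
Convergents:
  p_0/q_0 = 44/1
  p_1/q_1 = 45/1
  p_2/q_2 = 89/2
  p_3/q_3 = 134/3
  p_4/q_4 = 11881/266
  p_5/q_5 = 12015/269
  p_6/q_6 = 23896/535
q_5 = 269 ≤ 403 < 535 = q_6, so the answer is 12015/269.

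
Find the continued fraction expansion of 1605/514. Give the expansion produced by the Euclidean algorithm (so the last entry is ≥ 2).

1605 = 3*514 + 63
514 = 8*63 + 10
63 = 6*10 + 3
10 = 3*3 + 1
3 = 3*1 + 0  (stop)
So 1605/514 = [3; 8, 6, 3, 3].

[3; 8, 6, 3, 3]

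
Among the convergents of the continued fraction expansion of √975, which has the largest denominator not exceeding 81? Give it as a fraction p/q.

1249/40

√975 = [31; 4, 2, 4, 62, …] (period length 4).
Convergents:
  p_0/q_0 = 31/1
  p_1/q_1 = 125/4
  p_2/q_2 = 281/9
  p_3/q_3 = 1249/40
  p_4/q_4 = 77719/2489
q_3 = 40 ≤ 81 < 2489 = q_4, so the answer is 1249/40.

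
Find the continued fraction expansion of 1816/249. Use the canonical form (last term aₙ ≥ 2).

[7; 3, 2, 2, 3, 4]

1816 = 7·249 + 73
249 = 3·73 + 30
73 = 2·30 + 13
30 = 2·13 + 4
13 = 3·4 + 1
4 = 4·1 + 0  (stop)
So 1816/249 = [7; 3, 2, 2, 3, 4].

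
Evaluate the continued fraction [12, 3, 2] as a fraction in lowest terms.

86/7

Using pₖ = aₖpₖ₋₁ + pₖ₋₂ and qₖ = aₖqₖ₋₁ + qₖ₋₂:
  k=0: a=12, p=12, q=1
  k=1: a=3, p=37, q=3
  k=2: a=2, p=86, q=7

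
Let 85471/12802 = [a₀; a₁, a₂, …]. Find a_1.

85471 = 6·12802 + 8659   →  a_0 = 6
12802 = 1·8659 + 4143   →  a_1 = 1

1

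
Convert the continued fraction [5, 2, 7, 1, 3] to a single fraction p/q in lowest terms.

Fold from the inside: start with 3/1.
  1 + 1/3 = 4/3
  7 + 3/4 = 31/4
  2 + 4/31 = 66/31
  5 + 31/66 = 361/66

361/66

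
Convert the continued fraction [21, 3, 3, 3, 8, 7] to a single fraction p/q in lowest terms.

Using pₖ = aₖpₖ₋₁ + pₖ₋₂ and qₖ = aₖqₖ₋₁ + qₖ₋₂:
  k=0: a=21, p=21, q=1
  k=1: a=3, p=64, q=3
  k=2: a=3, p=213, q=10
  k=3: a=3, p=703, q=33
  k=4: a=8, p=5837, q=274
  k=5: a=7, p=41562, q=1951

41562/1951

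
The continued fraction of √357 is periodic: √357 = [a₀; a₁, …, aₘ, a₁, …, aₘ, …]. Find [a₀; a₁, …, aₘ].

a₀ = ⌊√357⌋ = 18.
With m₀=0, d₀=1 and mₖ₊₁ = dₖaₖ − mₖ, dₖ₊₁ = (n − mₖ₊₁²)/dₖ, aₖ₊₁ = ⌊(a₀+mₖ₊₁)/dₖ₊₁⌋:
  k=1: m=18, d=33, a=1
  k=2: m=15, d=4, a=8
  k=3: m=17, d=17, a=2
  k=4: m=17, d=4, a=8
  k=5: m=15, d=33, a=1
  k=6: m=18, d=1, a=36
d=1 and a=2a₀=36 at k=6, so the next step gives (m, d) = (18, 33) again — its k=1 value — and the period has length 6.

[18; 1, 8, 2, 8, 1, 36]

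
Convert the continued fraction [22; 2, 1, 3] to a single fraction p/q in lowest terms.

Using pₖ = aₖpₖ₋₁ + pₖ₋₂ and qₖ = aₖqₖ₋₁ + qₖ₋₂:
  k=0: a=22, p=22, q=1
  k=1: a=2, p=45, q=2
  k=2: a=1, p=67, q=3
  k=3: a=3, p=246, q=11

246/11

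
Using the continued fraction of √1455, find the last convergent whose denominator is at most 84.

√1455 = [38; 6, 1, 11, 1, 6, 76, …] (period length 6).
Convergents:
  p_0/q_0 = 38/1
  p_1/q_1 = 229/6
  p_2/q_2 = 267/7
  p_3/q_3 = 3166/83
  p_4/q_4 = 3433/90
q_3 = 83 ≤ 84 < 90 = q_4, so the answer is 3166/83.

3166/83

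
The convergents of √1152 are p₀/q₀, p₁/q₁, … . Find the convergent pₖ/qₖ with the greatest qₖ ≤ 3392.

√1152 = [33; 1, 15, 1, 66, …] (period length 4).
Convergents:
  p_0/q_0 = 33/1
  p_1/q_1 = 34/1
  p_2/q_2 = 543/16
  p_3/q_3 = 577/17
  p_4/q_4 = 38625/1138
  p_5/q_5 = 39202/1155
  p_6/q_6 = 626655/18463
q_5 = 1155 ≤ 3392 < 18463 = q_6, so the answer is 39202/1155.

39202/1155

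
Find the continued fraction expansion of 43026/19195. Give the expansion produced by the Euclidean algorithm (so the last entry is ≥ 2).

[2; 4, 7, 8, 4, 6, 3]

43026 = 2×19195 + 4636
19195 = 4×4636 + 651
4636 = 7×651 + 79
651 = 8×79 + 19
79 = 4×19 + 3
19 = 6×3 + 1
3 = 3×1 + 0  (stop)
So 43026/19195 = [2; 4, 7, 8, 4, 6, 3].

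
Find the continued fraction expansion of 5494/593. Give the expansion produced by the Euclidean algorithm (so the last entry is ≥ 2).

5494 = 9×593 + 157
593 = 3×157 + 122
157 = 1×122 + 35
122 = 3×35 + 17
35 = 2×17 + 1
17 = 17×1 + 0  (stop)
So 5494/593 = [9; 3, 1, 3, 2, 17].

[9; 3, 1, 3, 2, 17]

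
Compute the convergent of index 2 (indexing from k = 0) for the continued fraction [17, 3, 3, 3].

Using pₖ = aₖpₖ₋₁ + pₖ₋₂, qₖ = aₖqₖ₋₁ + qₖ₋₂ (with p₋₁=1, p₋₂=0, q₋₁=0, q₋₂=1):
  k=0: a=17, p=17, q=1
  k=1: a=3, p=52, q=3
  k=2: a=3, p=173, q=10

173/10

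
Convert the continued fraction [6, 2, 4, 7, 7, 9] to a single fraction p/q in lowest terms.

27338/4241

Fold from the inside: start with 9/1.
  7 + 1/9 = 64/9
  7 + 9/64 = 457/64
  4 + 64/457 = 1892/457
  2 + 457/1892 = 4241/1892
  6 + 1892/4241 = 27338/4241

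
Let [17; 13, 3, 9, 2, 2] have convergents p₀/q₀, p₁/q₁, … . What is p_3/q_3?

6369/373

Using pₖ = aₖpₖ₋₁ + pₖ₋₂, qₖ = aₖqₖ₋₁ + qₖ₋₂ (with p₋₁=1, p₋₂=0, q₋₁=0, q₋₂=1):
  k=0: a=17, p=17, q=1
  k=1: a=13, p=222, q=13
  k=2: a=3, p=683, q=40
  k=3: a=9, p=6369, q=373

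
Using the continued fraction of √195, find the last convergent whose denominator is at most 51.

√195 = [13; 1, 26, …] (period length 2).
Convergents:
  p_0/q_0 = 13/1
  p_1/q_1 = 14/1
  p_2/q_2 = 377/27
  p_3/q_3 = 391/28
  p_4/q_4 = 10543/755
q_3 = 28 ≤ 51 < 755 = q_4, so the answer is 391/28.

391/28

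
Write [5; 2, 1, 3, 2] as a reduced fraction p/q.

Using pₖ = aₖpₖ₋₁ + pₖ₋₂ and qₖ = aₖqₖ₋₁ + qₖ₋₂:
  k=0: a=5, p=5, q=1
  k=1: a=2, p=11, q=2
  k=2: a=1, p=16, q=3
  k=3: a=3, p=59, q=11
  k=4: a=2, p=134, q=25

134/25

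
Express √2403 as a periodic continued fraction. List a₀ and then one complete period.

a₀ = ⌊√2403⌋ = 49.
With m₀=0, d₀=1 and mₖ₊₁ = dₖaₖ − mₖ, dₖ₊₁ = (n − mₖ₊₁²)/dₖ, aₖ₊₁ = ⌊(a₀+mₖ₊₁)/dₖ₊₁⌋:
  k=1: m=49, d=2, a=49
  k=2: m=49, d=1, a=98
d=1 and a=2a₀=98 at k=2, so the next step gives (m, d) = (49, 2) again — its k=1 value — and the period has length 2.

[49; 49, 98]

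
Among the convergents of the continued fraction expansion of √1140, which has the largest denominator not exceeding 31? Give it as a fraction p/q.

574/17

√1140 = [33; 1, 3, 4, 3, 1, 66, …] (period length 6).
Convergents:
  p_0/q_0 = 33/1
  p_1/q_1 = 34/1
  p_2/q_2 = 135/4
  p_3/q_3 = 574/17
  p_4/q_4 = 1857/55
q_3 = 17 ≤ 31 < 55 = q_4, so the answer is 574/17.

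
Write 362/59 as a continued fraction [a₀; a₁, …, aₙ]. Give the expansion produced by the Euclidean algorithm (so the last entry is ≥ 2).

[6; 7, 2, 1, 2]

362 = 6*59 + 8
59 = 7*8 + 3
8 = 2*3 + 2
3 = 1*2 + 1
2 = 2*1 + 0  (stop)
So 362/59 = [6; 7, 2, 1, 2].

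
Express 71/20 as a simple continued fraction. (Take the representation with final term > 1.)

[3; 1, 1, 4, 2]

71 = 3·20 + 11
20 = 1·11 + 9
11 = 1·9 + 2
9 = 4·2 + 1
2 = 2·1 + 0  (stop)
So 71/20 = [3; 1, 1, 4, 2].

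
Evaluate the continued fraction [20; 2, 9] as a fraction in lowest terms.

389/19

Using pₖ = aₖpₖ₋₁ + pₖ₋₂ and qₖ = aₖqₖ₋₁ + qₖ₋₂:
  k=0: a=20, p=20, q=1
  k=1: a=2, p=41, q=2
  k=2: a=9, p=389, q=19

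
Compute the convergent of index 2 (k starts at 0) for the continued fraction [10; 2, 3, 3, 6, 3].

Using pₖ = aₖpₖ₋₁ + pₖ₋₂, qₖ = aₖqₖ₋₁ + qₖ₋₂ (with p₋₁=1, p₋₂=0, q₋₁=0, q₋₂=1):
  k=0: a=10, p=10, q=1
  k=1: a=2, p=21, q=2
  k=2: a=3, p=73, q=7

73/7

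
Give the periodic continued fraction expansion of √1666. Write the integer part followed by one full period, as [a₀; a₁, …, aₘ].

a₀ = ⌊√1666⌋ = 40.
With m₀=0, d₀=1 and mₖ₊₁ = dₖaₖ − mₖ, dₖ₊₁ = (n − mₖ₊₁²)/dₖ, aₖ₊₁ = ⌊(a₀+mₖ₊₁)/dₖ₊₁⌋:
  k=1: m=40, d=66, a=1
  k=2: m=26, d=15, a=4
  k=3: m=34, d=34, a=2
  k=4: m=34, d=15, a=4
  k=5: m=26, d=66, a=1
  k=6: m=40, d=1, a=80
d=1 and a=2a₀=80 at k=6, so the next step gives (m, d) = (40, 66) again — its k=1 value — and the period has length 6.

[40; 1, 4, 2, 4, 1, 80]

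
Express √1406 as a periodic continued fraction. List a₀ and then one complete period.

a₀ = ⌊√1406⌋ = 37.
With m₀=0, d₀=1 and mₖ₊₁ = dₖaₖ − mₖ, dₖ₊₁ = (n − mₖ₊₁²)/dₖ, aₖ₊₁ = ⌊(a₀+mₖ₊₁)/dₖ₊₁⌋:
  k=1: m=37, d=37, a=2
  k=2: m=37, d=1, a=74
d=1 and a=2a₀=74 at k=2, so the next step gives (m, d) = (37, 37) again — its k=1 value — and the period has length 2.

[37; 2, 74]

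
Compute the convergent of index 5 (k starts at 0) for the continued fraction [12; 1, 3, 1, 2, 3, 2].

601/47

Using pₖ = aₖpₖ₋₁ + pₖ₋₂, qₖ = aₖqₖ₋₁ + qₖ₋₂ (with p₋₁=1, p₋₂=0, q₋₁=0, q₋₂=1):
  k=0: a=12, p=12, q=1
  k=1: a=1, p=13, q=1
  k=2: a=3, p=51, q=4
  k=3: a=1, p=64, q=5
  k=4: a=2, p=179, q=14
  k=5: a=3, p=601, q=47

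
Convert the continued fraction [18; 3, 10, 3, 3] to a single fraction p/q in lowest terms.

Fold from the inside: start with 3/1.
  3 + 1/3 = 10/3
  10 + 3/10 = 103/10
  3 + 10/103 = 319/103
  18 + 103/319 = 5845/319

5845/319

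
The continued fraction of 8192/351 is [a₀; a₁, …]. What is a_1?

2

8192 = 23·351 + 119   →  a_0 = 23
351 = 2·119 + 113   →  a_1 = 2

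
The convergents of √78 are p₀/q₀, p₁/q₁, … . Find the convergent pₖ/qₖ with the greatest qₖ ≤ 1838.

√78 = [8; 1, 4, 1, 16, …] (period length 4).
Convergents:
  p_0/q_0 = 8/1
  p_1/q_1 = 9/1
  p_2/q_2 = 44/5
  p_3/q_3 = 53/6
  p_4/q_4 = 892/101
  p_5/q_5 = 945/107
  p_6/q_6 = 4672/529
  p_7/q_7 = 5617/636
  p_8/q_8 = 94544/10705
q_7 = 636 ≤ 1838 < 10705 = q_8, so the answer is 5617/636.

5617/636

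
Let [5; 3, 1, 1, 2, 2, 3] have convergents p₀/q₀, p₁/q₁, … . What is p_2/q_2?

Using pₖ = aₖpₖ₋₁ + pₖ₋₂, qₖ = aₖqₖ₋₁ + qₖ₋₂ (with p₋₁=1, p₋₂=0, q₋₁=0, q₋₂=1):
  k=0: a=5, p=5, q=1
  k=1: a=3, p=16, q=3
  k=2: a=1, p=21, q=4

21/4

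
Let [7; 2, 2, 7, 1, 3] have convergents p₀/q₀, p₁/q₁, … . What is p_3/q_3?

Using pₖ = aₖpₖ₋₁ + pₖ₋₂, qₖ = aₖqₖ₋₁ + qₖ₋₂ (with p₋₁=1, p₋₂=0, q₋₁=0, q₋₂=1):
  k=0: a=7, p=7, q=1
  k=1: a=2, p=15, q=2
  k=2: a=2, p=37, q=5
  k=3: a=7, p=274, q=37

274/37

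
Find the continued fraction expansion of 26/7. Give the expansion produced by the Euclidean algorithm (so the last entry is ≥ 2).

[3; 1, 2, 2]

26 = 3×7 + 5
7 = 1×5 + 2
5 = 2×2 + 1
2 = 2×1 + 0  (stop)
So 26/7 = [3; 1, 2, 2].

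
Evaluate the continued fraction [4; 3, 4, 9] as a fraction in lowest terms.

Using pₖ = aₖpₖ₋₁ + pₖ₋₂ and qₖ = aₖqₖ₋₁ + qₖ₋₂:
  k=0: a=4, p=4, q=1
  k=1: a=3, p=13, q=3
  k=2: a=4, p=56, q=13
  k=3: a=9, p=517, q=120

517/120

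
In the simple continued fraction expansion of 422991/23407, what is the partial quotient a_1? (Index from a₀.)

14

422991 = 18·23407 + 1665   →  a_0 = 18
23407 = 14·1665 + 97   →  a_1 = 14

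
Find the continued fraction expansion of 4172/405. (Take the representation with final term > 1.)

4172 = 10·405 + 122
405 = 3·122 + 39
122 = 3·39 + 5
39 = 7·5 + 4
5 = 1·4 + 1
4 = 4·1 + 0  (stop)
So 4172/405 = [10; 3, 3, 7, 1, 4].

[10; 3, 3, 7, 1, 4]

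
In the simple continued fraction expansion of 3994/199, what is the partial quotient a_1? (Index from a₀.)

14

3994 = 20·199 + 14   →  a_0 = 20
199 = 14·14 + 3   →  a_1 = 14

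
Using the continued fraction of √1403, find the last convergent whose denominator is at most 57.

√1403 = [37; 2, 5, 3, 1, 3, 5, 2, 74, …] (period length 8).
Convergents:
  p_0/q_0 = 37/1
  p_1/q_1 = 75/2
  p_2/q_2 = 412/11
  p_3/q_3 = 1311/35
  p_4/q_4 = 1723/46
  p_5/q_5 = 6480/173
q_4 = 46 ≤ 57 < 173 = q_5, so the answer is 1723/46.

1723/46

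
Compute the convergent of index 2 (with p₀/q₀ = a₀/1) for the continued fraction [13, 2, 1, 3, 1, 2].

Using pₖ = aₖpₖ₋₁ + pₖ₋₂, qₖ = aₖqₖ₋₁ + qₖ₋₂ (with p₋₁=1, p₋₂=0, q₋₁=0, q₋₂=1):
  k=0: a=13, p=13, q=1
  k=1: a=2, p=27, q=2
  k=2: a=1, p=40, q=3

40/3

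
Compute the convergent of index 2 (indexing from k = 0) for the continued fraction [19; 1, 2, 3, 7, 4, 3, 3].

59/3

Using pₖ = aₖpₖ₋₁ + pₖ₋₂, qₖ = aₖqₖ₋₁ + qₖ₋₂ (with p₋₁=1, p₋₂=0, q₋₁=0, q₋₂=1):
  k=0: a=19, p=19, q=1
  k=1: a=1, p=20, q=1
  k=2: a=2, p=59, q=3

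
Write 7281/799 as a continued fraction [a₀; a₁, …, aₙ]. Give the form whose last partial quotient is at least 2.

[9; 8, 1, 7, 5, 2]

7281 = 9*799 + 90
799 = 8*90 + 79
90 = 1*79 + 11
79 = 7*11 + 2
11 = 5*2 + 1
2 = 2*1 + 0  (stop)
So 7281/799 = [9; 8, 1, 7, 5, 2].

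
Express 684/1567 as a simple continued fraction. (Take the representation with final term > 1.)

684 = 0·1567 + 684
1567 = 2·684 + 199
684 = 3·199 + 87
199 = 2·87 + 25
87 = 3·25 + 12
25 = 2·12 + 1
12 = 12·1 + 0  (stop)
So 684/1567 = [0; 2, 3, 2, 3, 2, 12].

[0; 2, 3, 2, 3, 2, 12]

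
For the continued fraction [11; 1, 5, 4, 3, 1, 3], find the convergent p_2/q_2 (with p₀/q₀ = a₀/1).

71/6

Using pₖ = aₖpₖ₋₁ + pₖ₋₂, qₖ = aₖqₖ₋₁ + qₖ₋₂ (with p₋₁=1, p₋₂=0, q₋₁=0, q₋₂=1):
  k=0: a=11, p=11, q=1
  k=1: a=1, p=12, q=1
  k=2: a=5, p=71, q=6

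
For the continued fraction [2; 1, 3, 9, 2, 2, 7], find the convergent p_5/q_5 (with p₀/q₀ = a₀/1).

Using pₖ = aₖpₖ₋₁ + pₖ₋₂, qₖ = aₖqₖ₋₁ + qₖ₋₂ (with p₋₁=1, p₋₂=0, q₋₁=0, q₋₂=1):
  k=0: a=2, p=2, q=1
  k=1: a=1, p=3, q=1
  k=2: a=3, p=11, q=4
  k=3: a=9, p=102, q=37
  k=4: a=2, p=215, q=78
  k=5: a=2, p=532, q=193

532/193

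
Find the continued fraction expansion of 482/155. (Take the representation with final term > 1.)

[3; 9, 8, 2]

482 = 3·155 + 17
155 = 9·17 + 2
17 = 8·2 + 1
2 = 2·1 + 0  (stop)
So 482/155 = [3; 9, 8, 2].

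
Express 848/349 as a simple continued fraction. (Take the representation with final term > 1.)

848 = 2·349 + 150
349 = 2·150 + 49
150 = 3·49 + 3
49 = 16·3 + 1
3 = 3·1 + 0  (stop)
So 848/349 = [2; 2, 3, 16, 3].

[2; 2, 3, 16, 3]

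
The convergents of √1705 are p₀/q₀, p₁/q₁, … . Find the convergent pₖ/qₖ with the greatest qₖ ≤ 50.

√1705 = [41; 3, 2, 3, 82, …] (period length 4).
Convergents:
  p_0/q_0 = 41/1
  p_1/q_1 = 124/3
  p_2/q_2 = 289/7
  p_3/q_3 = 991/24
  p_4/q_4 = 81551/1975
q_3 = 24 ≤ 50 < 1975 = q_4, so the answer is 991/24.

991/24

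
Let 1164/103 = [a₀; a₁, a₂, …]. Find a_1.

1164 = 11·103 + 31   →  a_0 = 11
103 = 3·31 + 10   →  a_1 = 3

3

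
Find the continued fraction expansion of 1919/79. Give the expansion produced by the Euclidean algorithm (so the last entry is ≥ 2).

1919 = 24·79 + 23
79 = 3·23 + 10
23 = 2·10 + 3
10 = 3·3 + 1
3 = 3·1 + 0  (stop)
So 1919/79 = [24; 3, 2, 3, 3].

[24; 3, 2, 3, 3]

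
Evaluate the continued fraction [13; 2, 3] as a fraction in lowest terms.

94/7

Using pₖ = aₖpₖ₋₁ + pₖ₋₂ and qₖ = aₖqₖ₋₁ + qₖ₋₂:
  k=0: a=13, p=13, q=1
  k=1: a=2, p=27, q=2
  k=2: a=3, p=94, q=7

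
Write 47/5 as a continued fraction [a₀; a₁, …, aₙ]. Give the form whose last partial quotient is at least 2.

[9; 2, 2]

47 = 9×5 + 2
5 = 2×2 + 1
2 = 2×1 + 0  (stop)
So 47/5 = [9; 2, 2].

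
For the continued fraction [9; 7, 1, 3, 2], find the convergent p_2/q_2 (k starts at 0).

Using pₖ = aₖpₖ₋₁ + pₖ₋₂, qₖ = aₖqₖ₋₁ + qₖ₋₂ (with p₋₁=1, p₋₂=0, q₋₁=0, q₋₂=1):
  k=0: a=9, p=9, q=1
  k=1: a=7, p=64, q=7
  k=2: a=1, p=73, q=8

73/8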